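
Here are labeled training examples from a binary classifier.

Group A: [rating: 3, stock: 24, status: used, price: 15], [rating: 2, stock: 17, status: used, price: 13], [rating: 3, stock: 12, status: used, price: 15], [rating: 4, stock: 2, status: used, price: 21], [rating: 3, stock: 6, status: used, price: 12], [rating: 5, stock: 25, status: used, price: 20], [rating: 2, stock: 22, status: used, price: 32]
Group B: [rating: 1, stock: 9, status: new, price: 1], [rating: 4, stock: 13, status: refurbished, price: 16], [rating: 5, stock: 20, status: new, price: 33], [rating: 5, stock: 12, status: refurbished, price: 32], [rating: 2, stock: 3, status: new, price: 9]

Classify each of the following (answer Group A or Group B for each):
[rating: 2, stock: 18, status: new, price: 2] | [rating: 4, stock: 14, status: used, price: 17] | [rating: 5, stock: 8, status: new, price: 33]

Group B, Group A, Group B

One predicate separates the groups cleanly: status is used.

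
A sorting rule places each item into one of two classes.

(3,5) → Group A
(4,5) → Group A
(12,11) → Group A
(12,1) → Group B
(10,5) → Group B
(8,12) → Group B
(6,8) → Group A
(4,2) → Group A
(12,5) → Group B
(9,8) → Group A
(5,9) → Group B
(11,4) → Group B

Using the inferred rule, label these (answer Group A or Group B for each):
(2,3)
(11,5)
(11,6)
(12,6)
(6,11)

Group A, Group B, Group B, Group B, Group B

The distinguishing property — |first − second| ≤ 2 — holds for all the 'Group A' cases and none of the 'Group B' cases.
(2,3) → |2−3| = 1 → Group A.
(11,5) → |11−5| = 6 → Group B.
(11,6) → |11−6| = 5 → Group B.
(12,6) → |12−6| = 6 → Group B.
(6,11) → |6−11| = 5 → Group B.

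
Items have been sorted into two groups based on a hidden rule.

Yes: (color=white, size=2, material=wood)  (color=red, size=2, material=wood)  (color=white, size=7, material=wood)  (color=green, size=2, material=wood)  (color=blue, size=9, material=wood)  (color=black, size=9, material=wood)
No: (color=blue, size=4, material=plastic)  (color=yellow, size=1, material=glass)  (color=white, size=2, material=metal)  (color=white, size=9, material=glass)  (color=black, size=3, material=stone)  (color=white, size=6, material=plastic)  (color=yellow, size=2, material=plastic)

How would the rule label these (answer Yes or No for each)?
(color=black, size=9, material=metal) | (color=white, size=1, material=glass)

No, No

Every 'Yes' example satisfies: material is wood. None of the 'No' examples do.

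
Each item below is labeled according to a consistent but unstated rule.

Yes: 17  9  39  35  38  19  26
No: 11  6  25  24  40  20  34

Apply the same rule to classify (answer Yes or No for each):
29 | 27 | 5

Yes, Yes, No

'Yes' ⟺ digit sum ≥ 8.
29 → digit sum 2+9 = 11 → Yes.
27 → digit sum 2+7 = 9 → Yes.
5 → digit sum 5 → No.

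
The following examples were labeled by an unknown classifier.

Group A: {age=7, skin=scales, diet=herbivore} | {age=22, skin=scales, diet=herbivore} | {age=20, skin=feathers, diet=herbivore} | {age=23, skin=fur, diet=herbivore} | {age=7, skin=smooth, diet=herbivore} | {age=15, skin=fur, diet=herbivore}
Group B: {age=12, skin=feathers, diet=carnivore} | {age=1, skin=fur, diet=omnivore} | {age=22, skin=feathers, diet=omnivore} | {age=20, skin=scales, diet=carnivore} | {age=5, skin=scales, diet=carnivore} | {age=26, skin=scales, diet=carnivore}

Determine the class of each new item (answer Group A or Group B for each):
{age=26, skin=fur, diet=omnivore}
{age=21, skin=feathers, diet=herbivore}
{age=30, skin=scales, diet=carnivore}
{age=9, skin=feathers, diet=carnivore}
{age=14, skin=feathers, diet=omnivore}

Group B, Group A, Group B, Group B, Group B

One predicate separates the groups cleanly: diet is herbivore.
{age=26, skin=fur, diet=omnivore}: Group B (diet is omnivore). {age=21, skin=feathers, diet=herbivore}: Group A (diet is herbivore). {age=30, skin=scales, diet=carnivore}: Group B (diet is carnivore). {age=9, skin=feathers, diet=carnivore}: Group B (diet is carnivore). {age=14, skin=feathers, diet=omnivore}: Group B (diet is omnivore).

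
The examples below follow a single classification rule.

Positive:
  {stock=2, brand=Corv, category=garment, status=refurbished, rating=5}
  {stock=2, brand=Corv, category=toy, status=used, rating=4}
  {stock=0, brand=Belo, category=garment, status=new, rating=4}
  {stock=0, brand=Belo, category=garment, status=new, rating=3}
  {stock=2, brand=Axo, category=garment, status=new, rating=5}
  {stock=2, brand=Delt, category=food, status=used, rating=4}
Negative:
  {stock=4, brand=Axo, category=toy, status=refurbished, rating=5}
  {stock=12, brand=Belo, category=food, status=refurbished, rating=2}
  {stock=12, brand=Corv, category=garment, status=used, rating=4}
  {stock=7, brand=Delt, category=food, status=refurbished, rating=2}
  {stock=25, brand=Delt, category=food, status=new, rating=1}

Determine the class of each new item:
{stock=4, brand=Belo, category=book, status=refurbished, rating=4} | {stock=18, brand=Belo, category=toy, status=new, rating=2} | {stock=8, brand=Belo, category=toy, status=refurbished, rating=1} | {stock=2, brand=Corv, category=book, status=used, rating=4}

Negative, Negative, Negative, Positive

Rule: stock ≤ 2. This holds for each 'Positive' example and fails for each 'Negative' one.
{stock=4, brand=Belo, category=book, status=refurbished, rating=4} — stock = 4, hence Negative. {stock=18, brand=Belo, category=toy, status=new, rating=2} — stock = 18, hence Negative. {stock=8, brand=Belo, category=toy, status=refurbished, rating=1} — stock = 8, hence Negative. {stock=2, brand=Corv, category=book, status=used, rating=4} — stock = 2, hence Positive.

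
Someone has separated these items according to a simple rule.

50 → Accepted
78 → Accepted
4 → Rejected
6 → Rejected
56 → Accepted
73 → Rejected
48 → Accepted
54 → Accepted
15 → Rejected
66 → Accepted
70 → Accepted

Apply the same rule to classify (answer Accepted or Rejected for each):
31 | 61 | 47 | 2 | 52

Rejected, Rejected, Rejected, Rejected, Accepted

Rule: even AND at least 15. This holds for each 'Accepted' example and fails for each 'Rejected' one.
31 → 31 is odd, 31 ≥ 15 → Rejected.
61 → 61 is odd, 61 ≥ 15 → Rejected.
47 → 47 is odd, 47 ≥ 15 → Rejected.
2 → 2 is even, 2 < 15 → Rejected.
52 → 52 is even, 52 ≥ 15 → Accepted.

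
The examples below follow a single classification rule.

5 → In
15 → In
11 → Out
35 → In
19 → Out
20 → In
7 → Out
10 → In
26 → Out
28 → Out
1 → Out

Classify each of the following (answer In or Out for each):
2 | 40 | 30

Out, In, In

The common property of the 'In' items is: multiple of 5. No 'Out' item has it.
2 — 2 = 5·0 + 2, hence Out.
40 — 40 = 5·8, hence In.
30 — 30 = 5·6, hence In.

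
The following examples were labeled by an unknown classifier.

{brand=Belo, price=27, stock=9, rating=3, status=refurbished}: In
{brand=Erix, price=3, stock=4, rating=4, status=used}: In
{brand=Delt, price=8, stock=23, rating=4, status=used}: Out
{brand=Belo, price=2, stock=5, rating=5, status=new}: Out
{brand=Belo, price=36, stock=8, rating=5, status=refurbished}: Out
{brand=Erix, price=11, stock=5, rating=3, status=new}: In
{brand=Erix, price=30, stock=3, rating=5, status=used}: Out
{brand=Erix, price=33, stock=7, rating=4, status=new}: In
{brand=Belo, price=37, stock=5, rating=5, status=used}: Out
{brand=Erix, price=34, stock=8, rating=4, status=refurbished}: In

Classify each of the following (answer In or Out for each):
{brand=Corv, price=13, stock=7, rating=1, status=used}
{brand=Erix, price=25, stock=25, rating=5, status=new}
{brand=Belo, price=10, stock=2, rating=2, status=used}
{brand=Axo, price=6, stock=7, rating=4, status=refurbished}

Every 'In' example satisfies: rating ≤ 4 AND stock ≤ 9. None of the 'Out' examples do.
{brand=Corv, price=13, stock=7, rating=1, status=used}: rating = 1, stock = 7, meets the rule → In. {brand=Erix, price=25, stock=25, rating=5, status=new}: rating = 5, stock = 25, fails the rule → Out. {brand=Belo, price=10, stock=2, rating=2, status=used}: rating = 2, stock = 2, meets the rule → In. {brand=Axo, price=6, stock=7, rating=4, status=refurbished}: rating = 4, stock = 7, meets the rule → In.

In, Out, In, In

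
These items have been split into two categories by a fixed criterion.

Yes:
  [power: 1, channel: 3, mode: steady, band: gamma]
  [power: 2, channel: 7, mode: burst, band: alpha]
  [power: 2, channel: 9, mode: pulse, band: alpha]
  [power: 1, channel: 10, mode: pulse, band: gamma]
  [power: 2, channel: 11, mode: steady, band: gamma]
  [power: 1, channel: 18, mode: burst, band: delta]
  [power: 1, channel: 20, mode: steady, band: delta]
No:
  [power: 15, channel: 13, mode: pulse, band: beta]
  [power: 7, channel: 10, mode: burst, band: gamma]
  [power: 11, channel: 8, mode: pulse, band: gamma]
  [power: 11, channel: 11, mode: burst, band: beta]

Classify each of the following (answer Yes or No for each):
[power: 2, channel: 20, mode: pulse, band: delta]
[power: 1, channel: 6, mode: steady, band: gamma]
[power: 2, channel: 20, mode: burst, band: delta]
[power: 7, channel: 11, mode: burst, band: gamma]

Yes, Yes, Yes, No

The classifier is using: power ≤ 2.
[power: 2, channel: 20, mode: pulse, band: delta]: Yes (power = 2).
[power: 1, channel: 6, mode: steady, band: gamma]: Yes (power = 1).
[power: 2, channel: 20, mode: burst, band: delta]: Yes (power = 2).
[power: 7, channel: 11, mode: burst, band: gamma]: No (power = 7).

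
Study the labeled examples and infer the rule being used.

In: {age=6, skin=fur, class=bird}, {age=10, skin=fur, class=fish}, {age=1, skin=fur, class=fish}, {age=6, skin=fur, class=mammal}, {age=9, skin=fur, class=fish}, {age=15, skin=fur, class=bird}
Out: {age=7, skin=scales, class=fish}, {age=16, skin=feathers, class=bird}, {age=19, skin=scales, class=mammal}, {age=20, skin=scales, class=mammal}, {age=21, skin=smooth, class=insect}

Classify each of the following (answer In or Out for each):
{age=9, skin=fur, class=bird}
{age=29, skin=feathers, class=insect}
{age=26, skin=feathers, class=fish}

Looking at the examples, the only property every 'In' case has and every 'Out' case lacks is: skin is fur.
{age=9, skin=fur, class=bird} → skin is fur → In.
{age=29, skin=feathers, class=insect} → skin is feathers → Out.
{age=26, skin=feathers, class=fish} → skin is feathers → Out.

In, Out, Out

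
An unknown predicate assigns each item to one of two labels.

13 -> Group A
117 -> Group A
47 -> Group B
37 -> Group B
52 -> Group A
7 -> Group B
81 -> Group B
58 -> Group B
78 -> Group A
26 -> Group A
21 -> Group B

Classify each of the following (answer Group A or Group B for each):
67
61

Group B, Group B

A rule that fits every label: multiple of 13 — true of each 'Group A' example, false of each 'Group B' one.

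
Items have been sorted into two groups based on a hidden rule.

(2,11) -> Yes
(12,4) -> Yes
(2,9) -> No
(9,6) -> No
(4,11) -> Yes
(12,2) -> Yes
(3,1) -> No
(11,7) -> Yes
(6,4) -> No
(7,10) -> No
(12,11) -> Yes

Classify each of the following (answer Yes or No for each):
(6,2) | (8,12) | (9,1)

No, Yes, No

A rule that fits every label: max ≥ 11 — true of each 'Yes' example, false of each 'No' one.
(6,2): max 6 — doesn't qualify, so No.
(8,12): max 12 — qualifies, so Yes.
(9,1): max 9 — doesn't qualify, so No.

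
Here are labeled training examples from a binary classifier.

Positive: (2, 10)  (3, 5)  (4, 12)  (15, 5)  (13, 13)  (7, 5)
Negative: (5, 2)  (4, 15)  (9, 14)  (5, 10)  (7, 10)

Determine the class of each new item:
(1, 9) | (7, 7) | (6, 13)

Positive, Positive, Negative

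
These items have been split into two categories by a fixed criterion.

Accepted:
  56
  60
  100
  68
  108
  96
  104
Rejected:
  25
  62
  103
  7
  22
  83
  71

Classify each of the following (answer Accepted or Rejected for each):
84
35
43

Every 'Accepted' example satisfies: multiple of 4. None of the 'Rejected' examples do.
84: Accepted (84 = 4·21). 35: Rejected (35 = 4·8 + 3). 43: Rejected (43 = 4·10 + 3).

Accepted, Rejected, Rejected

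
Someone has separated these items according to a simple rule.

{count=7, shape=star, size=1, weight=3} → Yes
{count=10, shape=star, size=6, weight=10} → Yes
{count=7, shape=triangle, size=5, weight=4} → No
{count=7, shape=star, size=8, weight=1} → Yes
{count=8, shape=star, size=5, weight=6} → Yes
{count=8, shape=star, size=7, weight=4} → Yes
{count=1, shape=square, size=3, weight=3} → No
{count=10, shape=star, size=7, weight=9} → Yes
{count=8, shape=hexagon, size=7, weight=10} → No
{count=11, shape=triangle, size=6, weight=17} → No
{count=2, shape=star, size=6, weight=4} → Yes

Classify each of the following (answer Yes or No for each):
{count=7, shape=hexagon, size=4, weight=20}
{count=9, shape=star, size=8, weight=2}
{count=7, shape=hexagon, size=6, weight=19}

The simplest hypothesis consistent with all the labels is: shape is star.
{count=7, shape=hexagon, size=4, weight=20}: shape is hexagon, fails the rule → No.
{count=9, shape=star, size=8, weight=2}: shape is star, satisfies this → Yes.
{count=7, shape=hexagon, size=6, weight=19}: shape is hexagon, fails the rule → No.

No, Yes, No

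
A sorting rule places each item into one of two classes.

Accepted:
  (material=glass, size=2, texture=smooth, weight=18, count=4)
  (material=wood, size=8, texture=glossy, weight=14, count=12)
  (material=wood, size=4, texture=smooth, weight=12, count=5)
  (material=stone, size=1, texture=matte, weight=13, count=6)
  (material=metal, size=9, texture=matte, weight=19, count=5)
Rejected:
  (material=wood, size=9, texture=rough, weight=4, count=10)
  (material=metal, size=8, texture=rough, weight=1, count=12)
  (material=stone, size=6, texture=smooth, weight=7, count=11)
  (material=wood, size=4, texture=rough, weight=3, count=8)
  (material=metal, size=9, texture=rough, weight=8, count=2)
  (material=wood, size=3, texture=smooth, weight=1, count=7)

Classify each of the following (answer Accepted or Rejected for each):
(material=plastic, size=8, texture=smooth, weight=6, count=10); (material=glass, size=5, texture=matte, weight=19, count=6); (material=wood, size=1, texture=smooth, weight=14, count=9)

Rejected, Accepted, Accepted

The classifier is using: weight ≥ 12.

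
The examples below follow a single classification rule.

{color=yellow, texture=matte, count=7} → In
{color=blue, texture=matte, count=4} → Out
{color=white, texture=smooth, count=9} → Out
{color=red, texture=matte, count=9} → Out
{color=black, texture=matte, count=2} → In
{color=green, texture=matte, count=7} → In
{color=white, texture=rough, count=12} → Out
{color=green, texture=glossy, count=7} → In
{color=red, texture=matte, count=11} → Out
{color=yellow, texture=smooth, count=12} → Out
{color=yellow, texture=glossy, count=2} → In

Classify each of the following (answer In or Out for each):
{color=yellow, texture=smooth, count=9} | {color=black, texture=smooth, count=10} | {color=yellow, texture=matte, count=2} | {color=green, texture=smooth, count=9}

'In' ⟺ count = 2 OR count = 7.

Out, Out, In, Out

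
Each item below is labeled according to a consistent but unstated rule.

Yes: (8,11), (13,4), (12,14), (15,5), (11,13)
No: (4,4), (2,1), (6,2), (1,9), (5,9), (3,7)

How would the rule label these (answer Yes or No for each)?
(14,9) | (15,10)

Yes, Yes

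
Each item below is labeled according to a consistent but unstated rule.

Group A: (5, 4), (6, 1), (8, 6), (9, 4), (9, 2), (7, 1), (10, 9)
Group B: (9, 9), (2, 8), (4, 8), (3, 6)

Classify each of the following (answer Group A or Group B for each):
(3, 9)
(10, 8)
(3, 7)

Group B, Group A, Group B

Looking at the examples, the only property every 'Group A' case has and every 'Group B' case lacks is: first > second.
(3, 9): Group B (3 < 9). (10, 8): Group A (10 > 8). (3, 7): Group B (3 < 7).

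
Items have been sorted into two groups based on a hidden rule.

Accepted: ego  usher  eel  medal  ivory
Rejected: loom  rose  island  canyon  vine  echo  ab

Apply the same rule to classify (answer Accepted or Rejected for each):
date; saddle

Checking candidate rules against both groups, what survives is: odd length.
date: Rejected (length 4).
saddle: Rejected (length 6).

Rejected, Rejected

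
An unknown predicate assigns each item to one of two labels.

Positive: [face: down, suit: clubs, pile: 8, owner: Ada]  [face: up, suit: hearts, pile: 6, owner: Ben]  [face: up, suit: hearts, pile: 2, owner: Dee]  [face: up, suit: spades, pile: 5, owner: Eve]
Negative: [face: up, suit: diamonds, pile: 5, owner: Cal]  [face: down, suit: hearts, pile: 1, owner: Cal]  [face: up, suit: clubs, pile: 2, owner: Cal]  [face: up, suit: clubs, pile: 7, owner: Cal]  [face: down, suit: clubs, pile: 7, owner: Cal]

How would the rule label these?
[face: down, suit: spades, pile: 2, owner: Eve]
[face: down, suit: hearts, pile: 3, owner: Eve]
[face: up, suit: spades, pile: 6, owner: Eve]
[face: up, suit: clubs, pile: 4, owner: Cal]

Positive, Positive, Positive, Negative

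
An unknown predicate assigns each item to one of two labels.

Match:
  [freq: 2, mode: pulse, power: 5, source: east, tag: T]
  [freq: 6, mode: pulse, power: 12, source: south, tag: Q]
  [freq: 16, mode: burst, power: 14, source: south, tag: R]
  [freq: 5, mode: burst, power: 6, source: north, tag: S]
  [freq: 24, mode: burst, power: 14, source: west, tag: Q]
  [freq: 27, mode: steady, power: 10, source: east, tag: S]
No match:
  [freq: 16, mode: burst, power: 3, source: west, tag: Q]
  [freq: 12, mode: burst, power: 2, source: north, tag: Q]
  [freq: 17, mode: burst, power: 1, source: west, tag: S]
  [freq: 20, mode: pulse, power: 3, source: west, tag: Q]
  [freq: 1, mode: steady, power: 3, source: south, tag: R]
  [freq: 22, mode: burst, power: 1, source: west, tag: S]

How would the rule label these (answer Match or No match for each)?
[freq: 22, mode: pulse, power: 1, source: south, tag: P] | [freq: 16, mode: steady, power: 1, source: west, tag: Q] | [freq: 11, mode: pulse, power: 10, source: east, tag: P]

A rule that fits every label: power ≥ 5 — true of each 'Match' example, false of each 'No match' one.

No match, No match, Match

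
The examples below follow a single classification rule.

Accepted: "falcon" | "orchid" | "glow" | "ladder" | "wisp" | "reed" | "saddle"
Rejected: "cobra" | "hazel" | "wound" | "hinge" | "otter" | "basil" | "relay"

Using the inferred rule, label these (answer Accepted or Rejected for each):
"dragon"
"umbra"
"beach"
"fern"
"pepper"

Accepted, Rejected, Rejected, Accepted, Accepted

The rule appears to be: even length.
"dragon": length 6 — passes, so Accepted.
"umbra": length 5 — fails the rule, so Rejected.
"beach": length 5 — fails the rule, so Rejected.
"fern": length 4 — passes, so Accepted.
"pepper": length 6 — passes, so Accepted.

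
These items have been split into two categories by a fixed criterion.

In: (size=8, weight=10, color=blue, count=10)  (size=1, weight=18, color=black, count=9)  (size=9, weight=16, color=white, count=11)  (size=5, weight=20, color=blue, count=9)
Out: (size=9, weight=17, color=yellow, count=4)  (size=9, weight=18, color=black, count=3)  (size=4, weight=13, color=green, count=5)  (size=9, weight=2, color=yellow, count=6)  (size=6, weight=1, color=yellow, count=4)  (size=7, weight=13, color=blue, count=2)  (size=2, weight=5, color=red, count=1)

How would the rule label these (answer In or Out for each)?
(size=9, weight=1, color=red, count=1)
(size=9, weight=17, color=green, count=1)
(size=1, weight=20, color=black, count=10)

All 'In' examples share one property — count ≥ 9 — and every 'Out' example lacks it.

Out, Out, In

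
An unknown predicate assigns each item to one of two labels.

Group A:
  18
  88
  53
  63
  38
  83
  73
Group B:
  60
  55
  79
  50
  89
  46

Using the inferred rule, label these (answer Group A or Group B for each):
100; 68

Group B, Group A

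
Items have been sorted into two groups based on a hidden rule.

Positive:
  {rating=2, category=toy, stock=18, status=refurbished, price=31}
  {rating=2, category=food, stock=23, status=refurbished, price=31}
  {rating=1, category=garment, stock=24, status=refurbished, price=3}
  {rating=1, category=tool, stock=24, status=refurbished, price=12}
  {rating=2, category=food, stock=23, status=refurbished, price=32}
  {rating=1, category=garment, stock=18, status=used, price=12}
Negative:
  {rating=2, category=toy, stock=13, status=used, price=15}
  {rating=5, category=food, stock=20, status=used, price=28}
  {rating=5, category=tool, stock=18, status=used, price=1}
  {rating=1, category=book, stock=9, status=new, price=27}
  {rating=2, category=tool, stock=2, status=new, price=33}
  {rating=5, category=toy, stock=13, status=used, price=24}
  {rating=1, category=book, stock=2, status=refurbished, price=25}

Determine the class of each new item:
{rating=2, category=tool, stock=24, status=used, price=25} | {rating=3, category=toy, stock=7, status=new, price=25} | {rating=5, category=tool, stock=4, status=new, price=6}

A rule that fits every label: stock ≥ 18 AND rating ≤ 2 — true of each 'Positive' example, false of each 'Negative' one.
{rating=2, category=tool, stock=24, status=used, price=25} — stock = 24, rating = 2, hence Positive. {rating=3, category=toy, stock=7, status=new, price=25} — stock = 7, rating = 3, hence Negative. {rating=5, category=tool, stock=4, status=new, price=6} — stock = 4, rating = 5, hence Negative.

Positive, Negative, Negative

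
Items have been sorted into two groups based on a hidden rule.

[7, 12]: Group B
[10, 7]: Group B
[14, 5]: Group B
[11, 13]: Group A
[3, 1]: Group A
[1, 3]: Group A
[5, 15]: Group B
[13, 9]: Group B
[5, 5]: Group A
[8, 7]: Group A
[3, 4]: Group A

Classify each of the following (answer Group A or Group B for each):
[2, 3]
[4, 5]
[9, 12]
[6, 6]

Group A, Group A, Group B, Group A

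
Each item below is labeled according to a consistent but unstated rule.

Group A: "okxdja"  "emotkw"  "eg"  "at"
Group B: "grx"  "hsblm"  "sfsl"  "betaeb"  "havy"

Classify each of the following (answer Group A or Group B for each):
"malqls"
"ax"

The pattern is that an item is 'Group A' exactly when: starts with a vowel.
"malqls": starts with 'm' — fails this test, so Group B. "ax": starts with 'a' — matches, so Group A.

Group B, Group A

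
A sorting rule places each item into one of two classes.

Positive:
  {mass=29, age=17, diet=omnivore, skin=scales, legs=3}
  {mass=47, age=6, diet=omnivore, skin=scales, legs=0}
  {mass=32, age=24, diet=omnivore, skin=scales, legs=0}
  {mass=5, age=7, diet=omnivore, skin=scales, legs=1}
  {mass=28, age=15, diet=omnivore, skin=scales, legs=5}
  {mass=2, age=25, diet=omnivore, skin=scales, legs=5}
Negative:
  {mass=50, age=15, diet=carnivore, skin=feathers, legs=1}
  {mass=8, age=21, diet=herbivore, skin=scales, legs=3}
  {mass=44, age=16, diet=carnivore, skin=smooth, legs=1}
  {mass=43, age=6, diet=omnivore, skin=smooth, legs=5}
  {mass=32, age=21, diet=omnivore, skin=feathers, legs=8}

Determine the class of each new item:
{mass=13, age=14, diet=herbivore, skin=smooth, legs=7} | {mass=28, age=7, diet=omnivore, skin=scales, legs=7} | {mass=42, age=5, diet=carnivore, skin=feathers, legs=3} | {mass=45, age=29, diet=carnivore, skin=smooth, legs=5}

The rule appears to be: skin is scales AND diet is omnivore.

Negative, Positive, Negative, Negative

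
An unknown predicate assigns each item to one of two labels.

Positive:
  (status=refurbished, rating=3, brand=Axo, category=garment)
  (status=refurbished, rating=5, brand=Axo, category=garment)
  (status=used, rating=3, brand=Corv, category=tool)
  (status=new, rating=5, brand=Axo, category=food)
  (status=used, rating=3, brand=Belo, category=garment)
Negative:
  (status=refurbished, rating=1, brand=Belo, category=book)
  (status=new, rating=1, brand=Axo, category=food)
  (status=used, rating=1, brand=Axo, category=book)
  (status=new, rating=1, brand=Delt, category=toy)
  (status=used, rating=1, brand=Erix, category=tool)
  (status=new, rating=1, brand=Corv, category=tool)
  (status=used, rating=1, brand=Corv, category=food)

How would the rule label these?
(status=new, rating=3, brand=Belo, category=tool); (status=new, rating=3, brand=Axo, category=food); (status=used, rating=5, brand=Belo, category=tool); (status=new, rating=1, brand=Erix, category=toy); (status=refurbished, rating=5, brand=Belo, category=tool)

One predicate separates the groups cleanly: rating ≥ 3.
(status=new, rating=3, brand=Belo, category=tool): rating = 3 — fits, so Positive. (status=new, rating=3, brand=Axo, category=food): rating = 3 — fits, so Positive. (status=used, rating=5, brand=Belo, category=tool): rating = 5 — fits, so Positive. (status=new, rating=1, brand=Erix, category=toy): rating = 1 — doesn't qualify, so Negative. (status=refurbished, rating=5, brand=Belo, category=tool): rating = 5 — fits, so Positive.

Positive, Positive, Positive, Negative, Positive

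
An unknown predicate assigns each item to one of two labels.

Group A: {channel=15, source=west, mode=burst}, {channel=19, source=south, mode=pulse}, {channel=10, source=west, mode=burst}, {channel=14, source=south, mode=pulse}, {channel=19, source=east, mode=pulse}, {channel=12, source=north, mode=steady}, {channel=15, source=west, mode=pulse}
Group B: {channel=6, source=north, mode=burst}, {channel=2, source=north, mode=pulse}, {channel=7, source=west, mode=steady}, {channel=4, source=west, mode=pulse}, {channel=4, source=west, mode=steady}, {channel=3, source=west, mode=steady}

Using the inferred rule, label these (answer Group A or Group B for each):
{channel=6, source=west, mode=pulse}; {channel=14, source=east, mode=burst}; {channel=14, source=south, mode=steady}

The pattern is that an item is 'Group A' exactly when: channel ≥ 10.
{channel=6, source=west, mode=pulse} → channel = 6 → Group B. {channel=14, source=east, mode=burst} → channel = 14 → Group A. {channel=14, source=south, mode=steady} → channel = 14 → Group A.

Group B, Group A, Group A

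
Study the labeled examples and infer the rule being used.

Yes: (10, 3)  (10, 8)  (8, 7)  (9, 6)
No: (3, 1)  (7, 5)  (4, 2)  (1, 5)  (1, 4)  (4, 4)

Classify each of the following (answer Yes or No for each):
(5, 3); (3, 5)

One predicate separates the groups cleanly: sum ≥ 13.
(5, 3): 5+3 = 8, lacks this property → No. (3, 5): 3+5 = 8, lacks this property → No.

No, No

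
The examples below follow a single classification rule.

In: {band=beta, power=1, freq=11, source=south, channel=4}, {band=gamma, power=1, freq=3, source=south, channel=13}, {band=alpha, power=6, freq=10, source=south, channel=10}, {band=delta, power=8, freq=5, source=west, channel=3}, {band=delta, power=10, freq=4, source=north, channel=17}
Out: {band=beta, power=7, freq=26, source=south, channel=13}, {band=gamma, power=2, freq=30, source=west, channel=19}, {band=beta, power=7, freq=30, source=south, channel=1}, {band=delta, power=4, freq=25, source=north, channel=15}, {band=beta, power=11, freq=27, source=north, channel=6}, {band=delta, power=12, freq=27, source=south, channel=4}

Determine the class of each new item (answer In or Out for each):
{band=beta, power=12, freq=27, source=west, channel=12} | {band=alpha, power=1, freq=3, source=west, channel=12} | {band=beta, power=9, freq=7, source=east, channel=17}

Out, In, In

'In' ⟺ freq ≤ 11.
{band=beta, power=12, freq=27, source=west, channel=12}: freq = 27, does not satisfy this → Out.
{band=alpha, power=1, freq=3, source=west, channel=12}: freq = 3, qualifies → In.
{band=beta, power=9, freq=7, source=east, channel=17}: freq = 7, qualifies → In.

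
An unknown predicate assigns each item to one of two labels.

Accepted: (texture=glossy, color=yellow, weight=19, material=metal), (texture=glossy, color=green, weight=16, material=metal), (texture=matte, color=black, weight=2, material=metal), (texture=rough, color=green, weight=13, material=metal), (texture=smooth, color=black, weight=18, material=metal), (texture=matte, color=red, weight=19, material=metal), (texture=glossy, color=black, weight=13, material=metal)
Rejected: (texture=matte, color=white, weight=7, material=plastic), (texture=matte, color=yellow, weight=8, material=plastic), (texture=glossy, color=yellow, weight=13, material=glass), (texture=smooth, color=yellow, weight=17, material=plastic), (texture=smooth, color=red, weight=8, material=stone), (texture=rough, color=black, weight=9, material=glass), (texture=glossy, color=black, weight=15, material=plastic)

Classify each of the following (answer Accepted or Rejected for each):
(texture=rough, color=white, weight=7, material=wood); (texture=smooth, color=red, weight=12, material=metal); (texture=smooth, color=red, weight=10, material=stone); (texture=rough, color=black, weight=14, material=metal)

Rejected, Accepted, Rejected, Accepted

Comparing the two groups points to one rule — material is metal.
(texture=rough, color=white, weight=7, material=wood): material is wood, does not satisfy this → Rejected. (texture=smooth, color=red, weight=12, material=metal): material is metal, passes → Accepted. (texture=smooth, color=red, weight=10, material=stone): material is stone, does not satisfy this → Rejected. (texture=rough, color=black, weight=14, material=metal): material is metal, passes → Accepted.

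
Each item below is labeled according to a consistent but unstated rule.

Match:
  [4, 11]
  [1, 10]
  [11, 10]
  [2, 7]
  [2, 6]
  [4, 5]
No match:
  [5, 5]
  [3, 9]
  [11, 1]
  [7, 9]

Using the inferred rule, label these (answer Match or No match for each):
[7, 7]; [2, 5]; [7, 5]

Comparing the two groups points to one rule — product is even.
[7, 7] — 7·7 = 49, hence No match. [2, 5] — 2·5 = 10, hence Match. [7, 5] — 7·5 = 35, hence No match.

No match, Match, No match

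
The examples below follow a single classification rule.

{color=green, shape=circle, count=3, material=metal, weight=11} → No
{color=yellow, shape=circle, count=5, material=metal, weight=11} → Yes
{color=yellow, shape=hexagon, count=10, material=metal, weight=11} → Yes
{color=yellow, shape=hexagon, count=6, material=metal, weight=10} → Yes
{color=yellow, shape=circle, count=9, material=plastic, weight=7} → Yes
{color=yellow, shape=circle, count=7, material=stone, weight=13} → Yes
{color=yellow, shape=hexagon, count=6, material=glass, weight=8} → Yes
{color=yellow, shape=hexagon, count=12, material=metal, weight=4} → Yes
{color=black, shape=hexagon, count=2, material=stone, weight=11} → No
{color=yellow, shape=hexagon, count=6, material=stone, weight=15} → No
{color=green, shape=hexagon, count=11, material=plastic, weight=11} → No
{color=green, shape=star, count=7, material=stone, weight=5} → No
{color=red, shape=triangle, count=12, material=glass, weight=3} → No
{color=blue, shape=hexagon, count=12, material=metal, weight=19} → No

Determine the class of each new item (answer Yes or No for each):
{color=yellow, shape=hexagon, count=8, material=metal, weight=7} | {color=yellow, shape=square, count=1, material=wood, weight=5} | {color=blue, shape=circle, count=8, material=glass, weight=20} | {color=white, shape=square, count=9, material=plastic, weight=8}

Yes, Yes, No, No

The classifier is using: color is yellow AND weight ≤ 13.
{color=yellow, shape=hexagon, count=8, material=metal, weight=7}: color is yellow, weight = 7 — satisfies this, so Yes. {color=yellow, shape=square, count=1, material=wood, weight=5}: color is yellow, weight = 5 — satisfies this, so Yes. {color=blue, shape=circle, count=8, material=glass, weight=20}: color is blue, weight = 20 — does not satisfy this, so No. {color=white, shape=square, count=9, material=plastic, weight=8}: color is white, weight = 8 — does not satisfy this, so No.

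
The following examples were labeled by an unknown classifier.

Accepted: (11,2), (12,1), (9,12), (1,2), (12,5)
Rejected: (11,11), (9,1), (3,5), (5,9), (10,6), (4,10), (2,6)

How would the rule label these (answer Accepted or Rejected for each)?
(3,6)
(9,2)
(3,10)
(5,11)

All 'Accepted' examples share one property — sum is odd — and every 'Rejected' example lacks it.
Accepted: (3,6), since 3+6 = 9. Accepted: (9,2), since 9+2 = 11. Accepted: (3,10), since 3+10 = 13. Rejected: (5,11), since 5+11 = 16.

Accepted, Accepted, Accepted, Rejected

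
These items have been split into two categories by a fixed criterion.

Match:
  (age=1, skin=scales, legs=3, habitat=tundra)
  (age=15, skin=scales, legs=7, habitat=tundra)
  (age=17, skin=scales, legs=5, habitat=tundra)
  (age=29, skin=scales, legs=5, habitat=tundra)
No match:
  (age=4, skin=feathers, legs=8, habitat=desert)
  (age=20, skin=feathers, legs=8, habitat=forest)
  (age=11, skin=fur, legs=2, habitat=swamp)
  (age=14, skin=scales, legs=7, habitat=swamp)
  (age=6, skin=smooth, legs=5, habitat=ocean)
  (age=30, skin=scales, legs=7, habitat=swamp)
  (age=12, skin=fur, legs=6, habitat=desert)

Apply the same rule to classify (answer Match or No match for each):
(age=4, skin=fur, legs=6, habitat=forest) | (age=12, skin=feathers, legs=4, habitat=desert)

No match, No match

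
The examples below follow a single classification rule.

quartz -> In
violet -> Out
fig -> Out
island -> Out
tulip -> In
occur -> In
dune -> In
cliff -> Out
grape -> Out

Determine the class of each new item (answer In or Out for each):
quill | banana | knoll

In, Out, Out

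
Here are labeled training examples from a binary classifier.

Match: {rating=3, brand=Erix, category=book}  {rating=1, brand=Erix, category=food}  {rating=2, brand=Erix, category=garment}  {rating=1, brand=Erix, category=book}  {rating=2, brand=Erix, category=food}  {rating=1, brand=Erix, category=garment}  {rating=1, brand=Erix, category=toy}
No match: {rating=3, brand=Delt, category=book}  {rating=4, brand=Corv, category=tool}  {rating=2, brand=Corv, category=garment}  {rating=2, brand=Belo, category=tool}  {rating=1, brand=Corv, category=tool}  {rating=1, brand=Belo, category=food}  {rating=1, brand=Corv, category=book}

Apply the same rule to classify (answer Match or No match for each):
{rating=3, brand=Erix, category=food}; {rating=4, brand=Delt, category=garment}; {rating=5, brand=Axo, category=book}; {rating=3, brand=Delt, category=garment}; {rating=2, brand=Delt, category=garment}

Checking candidate rules against both groups, what survives is: brand is Erix.
Match: {rating=3, brand=Erix, category=food}, since brand is Erix. No match: {rating=4, brand=Delt, category=garment}, since brand is Delt. No match: {rating=5, brand=Axo, category=book}, since brand is Axo. No match: {rating=3, brand=Delt, category=garment}, since brand is Delt. No match: {rating=2, brand=Delt, category=garment}, since brand is Delt.

Match, No match, No match, No match, No match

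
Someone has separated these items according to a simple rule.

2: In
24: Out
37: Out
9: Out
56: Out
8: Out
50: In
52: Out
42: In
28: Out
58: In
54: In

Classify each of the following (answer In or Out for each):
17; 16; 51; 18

Out, Out, Out, In

The simplest hypothesis consistent with all the labels is: ≡ 2 (mod 4).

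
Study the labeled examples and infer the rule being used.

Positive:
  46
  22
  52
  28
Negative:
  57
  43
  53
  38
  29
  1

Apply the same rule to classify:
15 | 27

Negative, Negative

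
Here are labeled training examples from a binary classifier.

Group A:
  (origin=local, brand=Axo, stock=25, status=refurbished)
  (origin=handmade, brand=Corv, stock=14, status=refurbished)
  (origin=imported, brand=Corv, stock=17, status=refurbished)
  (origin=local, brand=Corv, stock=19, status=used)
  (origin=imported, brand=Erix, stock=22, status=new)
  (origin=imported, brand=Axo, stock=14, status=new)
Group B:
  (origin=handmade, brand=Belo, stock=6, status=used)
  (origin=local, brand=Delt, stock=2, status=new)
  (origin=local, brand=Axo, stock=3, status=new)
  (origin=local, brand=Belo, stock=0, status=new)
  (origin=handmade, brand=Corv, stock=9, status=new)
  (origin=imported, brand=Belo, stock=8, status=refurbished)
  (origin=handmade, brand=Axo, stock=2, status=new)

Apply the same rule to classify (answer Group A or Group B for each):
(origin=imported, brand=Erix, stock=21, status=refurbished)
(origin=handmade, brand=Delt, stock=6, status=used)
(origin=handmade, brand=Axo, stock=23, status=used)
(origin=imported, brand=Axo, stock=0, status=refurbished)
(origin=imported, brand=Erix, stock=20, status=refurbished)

Group A, Group B, Group A, Group B, Group A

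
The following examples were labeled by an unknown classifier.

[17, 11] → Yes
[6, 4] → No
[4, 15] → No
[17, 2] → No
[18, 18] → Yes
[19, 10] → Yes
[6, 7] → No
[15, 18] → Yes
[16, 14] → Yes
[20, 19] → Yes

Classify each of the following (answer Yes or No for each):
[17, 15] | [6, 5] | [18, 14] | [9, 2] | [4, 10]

All 'Yes' examples share one property — sum ≥ 28 — and every 'No' example lacks it.
[17, 15] — 17+15 = 32, hence Yes. [6, 5] — 6+5 = 11, hence No. [18, 14] — 18+14 = 32, hence Yes. [9, 2] — 9+2 = 11, hence No. [4, 10] — 4+10 = 14, hence No.

Yes, No, Yes, No, No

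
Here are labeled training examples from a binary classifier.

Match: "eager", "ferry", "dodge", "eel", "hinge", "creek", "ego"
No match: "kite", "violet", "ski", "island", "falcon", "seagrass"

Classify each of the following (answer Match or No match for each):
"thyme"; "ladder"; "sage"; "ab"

Match, No match, No match, No match

Every 'Match' example satisfies: odd length AND contains 'e'. None of the 'No match' examples do.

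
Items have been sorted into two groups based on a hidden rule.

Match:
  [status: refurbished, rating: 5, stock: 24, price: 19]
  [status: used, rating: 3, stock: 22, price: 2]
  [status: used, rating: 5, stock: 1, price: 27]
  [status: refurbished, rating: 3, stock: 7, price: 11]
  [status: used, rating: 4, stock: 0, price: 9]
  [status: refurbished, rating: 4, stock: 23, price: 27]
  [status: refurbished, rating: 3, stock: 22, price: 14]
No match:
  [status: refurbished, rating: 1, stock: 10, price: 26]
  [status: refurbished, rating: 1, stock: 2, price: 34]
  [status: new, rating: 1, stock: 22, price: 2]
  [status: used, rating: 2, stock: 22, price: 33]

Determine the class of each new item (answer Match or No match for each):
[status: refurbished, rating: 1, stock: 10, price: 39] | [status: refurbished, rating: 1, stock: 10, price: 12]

No match, No match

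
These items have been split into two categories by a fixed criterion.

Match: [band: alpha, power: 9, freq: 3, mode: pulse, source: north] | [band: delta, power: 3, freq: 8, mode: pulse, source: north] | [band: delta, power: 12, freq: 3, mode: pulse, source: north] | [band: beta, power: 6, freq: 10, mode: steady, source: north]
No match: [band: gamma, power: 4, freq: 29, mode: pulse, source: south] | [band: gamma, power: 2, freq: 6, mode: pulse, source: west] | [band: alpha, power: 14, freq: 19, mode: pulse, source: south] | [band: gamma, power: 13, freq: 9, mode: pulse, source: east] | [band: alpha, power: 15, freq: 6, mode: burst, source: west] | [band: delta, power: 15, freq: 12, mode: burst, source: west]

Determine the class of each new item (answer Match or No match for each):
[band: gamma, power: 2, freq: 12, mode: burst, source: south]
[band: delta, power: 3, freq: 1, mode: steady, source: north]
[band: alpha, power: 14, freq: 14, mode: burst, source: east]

The rule appears to be: source is north.
[band: gamma, power: 2, freq: 12, mode: burst, source: south]: source is south — lacks this property, so No match.
[band: delta, power: 3, freq: 1, mode: steady, source: north]: source is north — checks out, so Match.
[band: alpha, power: 14, freq: 14, mode: burst, source: east]: source is east — lacks this property, so No match.

No match, Match, No match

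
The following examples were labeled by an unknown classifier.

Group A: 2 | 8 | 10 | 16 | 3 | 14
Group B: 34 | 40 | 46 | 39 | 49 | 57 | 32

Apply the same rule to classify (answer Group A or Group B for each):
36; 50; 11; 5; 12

A rule that fits every label: at most 16 — true of each 'Group A' example, false of each 'Group B' one.
36: 36 > 16, fails this test → Group B.
50: 50 > 16, fails this test → Group B.
11: 11 ≤ 16, has this property → Group A.
5: 5 ≤ 16, has this property → Group A.
12: 12 ≤ 16, has this property → Group A.

Group B, Group B, Group A, Group A, Group A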